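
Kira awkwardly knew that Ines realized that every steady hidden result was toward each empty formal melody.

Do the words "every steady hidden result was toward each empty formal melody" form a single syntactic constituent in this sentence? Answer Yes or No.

Yes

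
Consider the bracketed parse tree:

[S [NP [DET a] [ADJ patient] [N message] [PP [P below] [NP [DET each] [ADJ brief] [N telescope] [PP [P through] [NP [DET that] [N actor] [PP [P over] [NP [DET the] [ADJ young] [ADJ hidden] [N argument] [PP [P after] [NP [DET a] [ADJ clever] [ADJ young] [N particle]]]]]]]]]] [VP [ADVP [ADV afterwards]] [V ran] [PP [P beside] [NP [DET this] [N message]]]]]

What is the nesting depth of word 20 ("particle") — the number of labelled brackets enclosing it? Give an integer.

11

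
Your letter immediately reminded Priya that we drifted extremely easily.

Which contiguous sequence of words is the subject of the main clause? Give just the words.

your letter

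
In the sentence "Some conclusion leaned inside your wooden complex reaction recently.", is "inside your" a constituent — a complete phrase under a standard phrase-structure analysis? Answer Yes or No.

No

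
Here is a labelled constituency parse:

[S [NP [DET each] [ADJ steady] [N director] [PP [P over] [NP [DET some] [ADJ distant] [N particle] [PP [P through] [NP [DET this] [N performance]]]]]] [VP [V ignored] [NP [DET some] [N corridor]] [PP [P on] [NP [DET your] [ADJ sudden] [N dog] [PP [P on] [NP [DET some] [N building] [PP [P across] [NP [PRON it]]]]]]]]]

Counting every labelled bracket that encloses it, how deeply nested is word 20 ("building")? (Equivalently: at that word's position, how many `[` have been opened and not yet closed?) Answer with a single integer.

The word sits inside N, which is inside NP, inside PP, inside NP, inside PP, inside VP, inside S — 7 brackets in all.

7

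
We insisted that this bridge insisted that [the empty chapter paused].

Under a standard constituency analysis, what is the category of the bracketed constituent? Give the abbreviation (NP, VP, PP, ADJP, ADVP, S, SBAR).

The span is built around the head "paused" — a clause (S).

S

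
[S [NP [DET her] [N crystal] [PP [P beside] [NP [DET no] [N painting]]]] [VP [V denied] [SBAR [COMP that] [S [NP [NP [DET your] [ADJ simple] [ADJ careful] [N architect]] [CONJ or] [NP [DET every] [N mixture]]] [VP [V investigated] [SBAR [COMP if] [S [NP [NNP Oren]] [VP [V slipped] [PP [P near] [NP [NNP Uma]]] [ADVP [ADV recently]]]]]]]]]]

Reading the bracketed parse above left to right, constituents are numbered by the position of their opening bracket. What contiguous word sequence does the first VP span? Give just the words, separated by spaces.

denied that your simple careful architect or every mixture investigated if Oren slipped near Uma recently

In left-to-right order the VP constituents are "denied that your simple careful architect or every mixture investigated if Oren slipped near Uma recently"; "investigated if Oren slipped near Uma recently"; "slipped near Uma recently". Number 1 is "denied that your simple careful architect or every mixture investigated if Oren slipped near Uma recently".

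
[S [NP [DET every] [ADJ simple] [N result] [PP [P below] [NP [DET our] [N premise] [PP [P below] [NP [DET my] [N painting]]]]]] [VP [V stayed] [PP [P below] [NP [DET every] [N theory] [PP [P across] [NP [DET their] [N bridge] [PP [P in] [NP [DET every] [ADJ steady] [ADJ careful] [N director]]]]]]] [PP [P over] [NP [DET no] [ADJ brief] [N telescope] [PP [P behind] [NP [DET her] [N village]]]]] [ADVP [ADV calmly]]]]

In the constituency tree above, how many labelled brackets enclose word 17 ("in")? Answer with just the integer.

The word sits inside P, which is inside PP, inside NP, inside PP, inside NP, inside PP, inside VP, inside S — 8 brackets in all.

8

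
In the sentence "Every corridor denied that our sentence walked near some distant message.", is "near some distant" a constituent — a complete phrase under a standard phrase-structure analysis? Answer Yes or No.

No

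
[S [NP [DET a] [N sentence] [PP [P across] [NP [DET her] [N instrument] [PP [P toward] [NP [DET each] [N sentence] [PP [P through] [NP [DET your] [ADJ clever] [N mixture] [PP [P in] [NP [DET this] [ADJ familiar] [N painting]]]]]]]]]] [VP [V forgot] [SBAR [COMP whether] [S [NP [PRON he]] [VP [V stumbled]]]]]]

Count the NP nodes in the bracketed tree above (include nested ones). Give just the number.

6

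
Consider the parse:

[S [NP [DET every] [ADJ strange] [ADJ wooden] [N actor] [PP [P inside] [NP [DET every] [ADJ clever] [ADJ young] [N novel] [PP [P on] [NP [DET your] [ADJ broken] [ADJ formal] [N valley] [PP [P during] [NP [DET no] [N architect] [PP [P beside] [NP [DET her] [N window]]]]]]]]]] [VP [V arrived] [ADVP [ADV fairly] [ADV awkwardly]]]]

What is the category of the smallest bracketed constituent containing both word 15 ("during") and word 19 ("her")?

Word 15 lies under S → NP → PP → NP → PP → NP → PP → P; word 19 lies under S → NP → PP → NP → PP → NP → PP → NP → PP → NP → DET. The lowest shared node is the PP.

PP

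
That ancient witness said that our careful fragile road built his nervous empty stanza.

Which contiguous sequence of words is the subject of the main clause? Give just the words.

In the main clause the verb is "said"; the NP preceding it, "that ancient witness", is the subject.

that ancient witness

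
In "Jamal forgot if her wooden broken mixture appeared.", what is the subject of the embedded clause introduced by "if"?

her wooden broken mixture

"her wooden broken mixture" is the NP that combines with the VP headed by "appeared" to form the embedded clause introduced by "if" — the subject.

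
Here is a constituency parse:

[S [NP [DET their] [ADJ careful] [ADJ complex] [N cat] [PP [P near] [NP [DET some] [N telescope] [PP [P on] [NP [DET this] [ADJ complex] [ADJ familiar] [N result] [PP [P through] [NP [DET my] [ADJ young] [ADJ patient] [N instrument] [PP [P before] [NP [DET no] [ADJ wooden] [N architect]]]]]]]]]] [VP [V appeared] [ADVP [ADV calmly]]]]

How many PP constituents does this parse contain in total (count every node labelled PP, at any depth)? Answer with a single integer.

Scanning left to right, an opening `[PP` appears at word positions 5, 8, 13, 18 — 4 in total.

4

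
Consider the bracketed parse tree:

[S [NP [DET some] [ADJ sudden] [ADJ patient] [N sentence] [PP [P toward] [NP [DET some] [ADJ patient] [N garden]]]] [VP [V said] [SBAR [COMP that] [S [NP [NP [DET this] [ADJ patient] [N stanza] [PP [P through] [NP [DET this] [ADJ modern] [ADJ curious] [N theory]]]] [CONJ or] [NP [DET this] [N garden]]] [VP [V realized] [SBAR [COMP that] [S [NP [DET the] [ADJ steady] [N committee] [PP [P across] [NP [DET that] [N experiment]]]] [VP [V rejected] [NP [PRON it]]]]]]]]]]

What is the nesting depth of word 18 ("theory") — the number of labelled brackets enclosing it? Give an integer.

Counting open brackets not yet closed at "theory": [S [VP [SBAR [S [NP [NP [PP [NP [N = 9.

9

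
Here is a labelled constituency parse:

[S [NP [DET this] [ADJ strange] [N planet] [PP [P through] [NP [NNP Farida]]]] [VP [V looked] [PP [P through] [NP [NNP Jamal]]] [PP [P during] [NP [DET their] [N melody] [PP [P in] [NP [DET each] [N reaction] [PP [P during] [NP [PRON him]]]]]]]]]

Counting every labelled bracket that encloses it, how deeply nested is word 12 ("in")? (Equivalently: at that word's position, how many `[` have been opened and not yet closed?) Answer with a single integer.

The word sits inside P, which is inside PP, inside NP, inside PP, inside VP, inside S — 6 brackets in all.

6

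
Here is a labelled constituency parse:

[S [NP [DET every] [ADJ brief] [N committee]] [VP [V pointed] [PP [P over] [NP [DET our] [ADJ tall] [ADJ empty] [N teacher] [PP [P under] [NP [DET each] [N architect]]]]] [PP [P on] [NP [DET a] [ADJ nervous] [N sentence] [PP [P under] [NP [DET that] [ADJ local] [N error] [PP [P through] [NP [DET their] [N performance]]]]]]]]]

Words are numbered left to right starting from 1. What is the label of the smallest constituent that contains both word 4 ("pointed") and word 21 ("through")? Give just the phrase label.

VP

Both words fall inside [VP pointed over our tall empty teacher under each architect on a nervous sentence under that local error through their performance] (words 4–23), and no smaller constituent contains them both. Label: VP.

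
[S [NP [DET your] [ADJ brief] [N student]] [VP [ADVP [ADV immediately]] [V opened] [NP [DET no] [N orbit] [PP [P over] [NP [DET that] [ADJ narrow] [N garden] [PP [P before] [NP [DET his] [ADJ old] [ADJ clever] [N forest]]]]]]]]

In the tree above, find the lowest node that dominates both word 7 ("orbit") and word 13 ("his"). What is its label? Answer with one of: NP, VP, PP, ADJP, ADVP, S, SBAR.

NP

Both words fall inside [NP no orbit over that narrow garden before his old clever forest] (words 6–16), and no smaller constituent contains them both. Label: NP.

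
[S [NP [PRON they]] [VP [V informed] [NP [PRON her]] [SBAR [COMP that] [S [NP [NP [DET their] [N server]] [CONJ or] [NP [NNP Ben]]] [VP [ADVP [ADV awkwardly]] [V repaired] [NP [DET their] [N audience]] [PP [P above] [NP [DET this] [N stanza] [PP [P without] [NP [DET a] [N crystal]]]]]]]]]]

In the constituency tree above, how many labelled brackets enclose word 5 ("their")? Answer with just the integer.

7

The word sits inside DET, which is inside NP, inside NP, inside S, inside SBAR, inside VP, inside S — 7 brackets in all.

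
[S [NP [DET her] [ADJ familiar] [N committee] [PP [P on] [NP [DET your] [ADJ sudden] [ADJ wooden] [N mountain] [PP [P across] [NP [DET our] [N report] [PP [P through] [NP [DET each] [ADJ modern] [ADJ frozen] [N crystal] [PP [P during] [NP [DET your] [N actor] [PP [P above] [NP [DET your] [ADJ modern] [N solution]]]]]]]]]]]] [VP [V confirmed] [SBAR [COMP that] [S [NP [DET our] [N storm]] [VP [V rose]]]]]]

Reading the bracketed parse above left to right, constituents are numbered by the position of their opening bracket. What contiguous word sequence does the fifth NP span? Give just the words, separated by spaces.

your actor above your modern solution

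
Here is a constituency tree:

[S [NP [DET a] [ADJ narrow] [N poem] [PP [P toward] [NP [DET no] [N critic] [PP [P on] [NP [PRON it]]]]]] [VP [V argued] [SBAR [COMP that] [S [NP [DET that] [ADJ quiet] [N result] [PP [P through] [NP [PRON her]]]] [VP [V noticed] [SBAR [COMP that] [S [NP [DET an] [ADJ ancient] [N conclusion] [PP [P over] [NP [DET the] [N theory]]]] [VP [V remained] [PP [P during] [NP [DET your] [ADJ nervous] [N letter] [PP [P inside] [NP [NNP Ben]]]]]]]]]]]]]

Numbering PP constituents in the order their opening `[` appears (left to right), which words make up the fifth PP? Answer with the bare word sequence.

during your nervous letter inside Ben

Opening `[PP` markers occur at word positions 4, 7, 14, 21, 25, 29; the fifth of these opens the constituent [PP during your nervous letter inside Ben].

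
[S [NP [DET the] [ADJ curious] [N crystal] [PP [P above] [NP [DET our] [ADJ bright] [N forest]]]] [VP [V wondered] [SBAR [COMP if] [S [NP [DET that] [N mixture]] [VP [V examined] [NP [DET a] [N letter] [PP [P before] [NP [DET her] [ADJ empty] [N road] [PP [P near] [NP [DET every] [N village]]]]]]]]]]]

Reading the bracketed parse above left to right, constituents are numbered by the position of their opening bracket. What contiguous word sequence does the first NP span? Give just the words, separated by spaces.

the curious crystal above our bright forest

The NP opening brackets appear, in order, over: "the curious crystal above our bright forest"; "our bright forest"; "that mixture"; "a letter before her empty road near every village"; "her empty road near every village"; "every village". The first one spans "the curious crystal above our bright forest".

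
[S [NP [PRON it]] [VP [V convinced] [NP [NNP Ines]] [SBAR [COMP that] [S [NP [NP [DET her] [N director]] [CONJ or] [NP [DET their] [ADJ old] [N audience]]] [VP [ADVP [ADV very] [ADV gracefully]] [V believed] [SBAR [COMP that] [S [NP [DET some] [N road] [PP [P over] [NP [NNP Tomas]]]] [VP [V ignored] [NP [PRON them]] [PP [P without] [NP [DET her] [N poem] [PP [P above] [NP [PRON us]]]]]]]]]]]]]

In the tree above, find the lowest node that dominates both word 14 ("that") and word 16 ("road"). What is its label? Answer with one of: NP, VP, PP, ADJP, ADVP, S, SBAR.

SBAR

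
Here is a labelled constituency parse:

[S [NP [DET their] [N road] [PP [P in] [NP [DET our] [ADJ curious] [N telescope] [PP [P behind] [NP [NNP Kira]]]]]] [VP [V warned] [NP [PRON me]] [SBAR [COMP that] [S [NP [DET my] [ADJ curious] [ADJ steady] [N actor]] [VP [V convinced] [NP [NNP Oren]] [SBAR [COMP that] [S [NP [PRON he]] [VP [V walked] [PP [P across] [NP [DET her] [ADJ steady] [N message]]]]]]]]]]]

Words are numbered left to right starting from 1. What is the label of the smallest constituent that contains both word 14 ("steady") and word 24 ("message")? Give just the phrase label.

S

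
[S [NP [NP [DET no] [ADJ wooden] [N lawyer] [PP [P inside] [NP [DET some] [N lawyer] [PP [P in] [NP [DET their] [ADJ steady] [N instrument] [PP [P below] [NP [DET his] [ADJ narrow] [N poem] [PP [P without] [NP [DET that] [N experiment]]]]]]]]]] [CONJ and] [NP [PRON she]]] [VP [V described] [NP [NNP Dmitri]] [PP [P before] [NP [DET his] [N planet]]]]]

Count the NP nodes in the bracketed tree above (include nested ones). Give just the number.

9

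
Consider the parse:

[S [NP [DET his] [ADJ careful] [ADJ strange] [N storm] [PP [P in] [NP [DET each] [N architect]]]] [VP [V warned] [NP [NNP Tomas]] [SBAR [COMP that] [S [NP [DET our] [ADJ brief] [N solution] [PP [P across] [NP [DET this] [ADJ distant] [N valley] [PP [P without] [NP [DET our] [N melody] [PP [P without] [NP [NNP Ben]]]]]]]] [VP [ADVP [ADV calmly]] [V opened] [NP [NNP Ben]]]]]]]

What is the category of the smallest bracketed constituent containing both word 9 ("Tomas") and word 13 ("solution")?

Word 9 lies under S → VP → NP → NNP; word 13 lies under S → VP → SBAR → S → NP → N. The lowest shared node is the VP.

VP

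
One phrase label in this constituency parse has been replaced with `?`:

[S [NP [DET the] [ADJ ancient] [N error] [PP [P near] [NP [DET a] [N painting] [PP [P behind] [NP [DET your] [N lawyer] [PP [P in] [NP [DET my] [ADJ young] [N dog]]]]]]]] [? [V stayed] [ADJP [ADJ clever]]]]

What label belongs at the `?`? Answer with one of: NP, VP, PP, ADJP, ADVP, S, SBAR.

The `?` node immediately contains: V 'stayed', ADJP. That is the internal structure of a verb phrase, so the label is VP.

VP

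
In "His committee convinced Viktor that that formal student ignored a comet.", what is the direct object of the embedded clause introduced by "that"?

a comet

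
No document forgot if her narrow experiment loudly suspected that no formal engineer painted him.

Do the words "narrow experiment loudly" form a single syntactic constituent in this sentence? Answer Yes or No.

No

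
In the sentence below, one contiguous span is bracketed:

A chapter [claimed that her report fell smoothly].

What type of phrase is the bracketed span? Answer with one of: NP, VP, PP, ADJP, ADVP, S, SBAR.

The bracketed span "claimed that her report fell smoothly" is headed by "claimed", making it a verb phrase (VP).

VP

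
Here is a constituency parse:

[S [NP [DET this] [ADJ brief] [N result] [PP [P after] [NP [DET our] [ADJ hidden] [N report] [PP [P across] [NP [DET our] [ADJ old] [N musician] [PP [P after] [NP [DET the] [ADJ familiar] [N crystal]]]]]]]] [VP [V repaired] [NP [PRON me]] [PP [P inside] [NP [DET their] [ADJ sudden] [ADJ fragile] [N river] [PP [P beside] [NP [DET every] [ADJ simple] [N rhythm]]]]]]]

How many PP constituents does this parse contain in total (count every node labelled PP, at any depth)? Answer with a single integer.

5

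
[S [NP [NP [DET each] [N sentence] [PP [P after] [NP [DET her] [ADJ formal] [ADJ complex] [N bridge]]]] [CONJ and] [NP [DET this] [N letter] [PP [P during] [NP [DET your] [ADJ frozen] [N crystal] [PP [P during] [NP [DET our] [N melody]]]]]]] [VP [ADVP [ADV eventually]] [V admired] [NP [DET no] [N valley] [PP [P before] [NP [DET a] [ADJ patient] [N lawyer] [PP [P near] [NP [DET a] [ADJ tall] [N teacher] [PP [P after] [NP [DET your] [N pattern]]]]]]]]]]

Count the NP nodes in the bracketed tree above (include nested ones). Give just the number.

10

Listing each NP by its span: [NP each sentence after her formal complex bridge and this letter during your frozen crystal during our melody]; [NP each sentence after her formal complex bridge]; [NP her formal complex bridge]; [NP this letter during your frozen crystal during our melody]; [NP your frozen crystal during our melody]; [NP our melody] … — that makes 10.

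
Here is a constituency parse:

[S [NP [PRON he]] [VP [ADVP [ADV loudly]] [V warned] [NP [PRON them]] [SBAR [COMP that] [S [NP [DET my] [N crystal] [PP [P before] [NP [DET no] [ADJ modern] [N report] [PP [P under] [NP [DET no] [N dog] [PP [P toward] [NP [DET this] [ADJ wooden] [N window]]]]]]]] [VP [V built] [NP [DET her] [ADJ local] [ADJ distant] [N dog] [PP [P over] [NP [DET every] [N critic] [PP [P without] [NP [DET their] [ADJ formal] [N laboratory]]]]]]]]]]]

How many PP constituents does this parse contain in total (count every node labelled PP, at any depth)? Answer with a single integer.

5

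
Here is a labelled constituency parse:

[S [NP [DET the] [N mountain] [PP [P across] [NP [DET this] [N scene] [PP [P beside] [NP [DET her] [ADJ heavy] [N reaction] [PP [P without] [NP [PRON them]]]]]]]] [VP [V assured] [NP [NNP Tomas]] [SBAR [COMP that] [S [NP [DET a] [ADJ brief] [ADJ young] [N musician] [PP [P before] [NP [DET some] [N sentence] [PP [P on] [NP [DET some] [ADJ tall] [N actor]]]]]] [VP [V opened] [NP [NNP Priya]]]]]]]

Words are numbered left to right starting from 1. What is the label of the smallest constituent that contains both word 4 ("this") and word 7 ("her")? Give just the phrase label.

NP

The smallest bracket enclosing both words is [NP this scene beside her heavy reaction without them], so the label is NP.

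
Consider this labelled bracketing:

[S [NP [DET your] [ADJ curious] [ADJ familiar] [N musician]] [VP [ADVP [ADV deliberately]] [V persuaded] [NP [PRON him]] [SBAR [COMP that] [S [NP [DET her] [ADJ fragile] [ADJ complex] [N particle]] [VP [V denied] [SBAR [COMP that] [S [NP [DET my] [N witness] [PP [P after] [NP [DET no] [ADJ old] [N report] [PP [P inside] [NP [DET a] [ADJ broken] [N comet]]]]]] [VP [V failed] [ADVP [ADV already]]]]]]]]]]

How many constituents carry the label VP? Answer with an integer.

Scanning left to right, an opening `[VP` appears at word positions 5, 13, 25 — 3 in total.

3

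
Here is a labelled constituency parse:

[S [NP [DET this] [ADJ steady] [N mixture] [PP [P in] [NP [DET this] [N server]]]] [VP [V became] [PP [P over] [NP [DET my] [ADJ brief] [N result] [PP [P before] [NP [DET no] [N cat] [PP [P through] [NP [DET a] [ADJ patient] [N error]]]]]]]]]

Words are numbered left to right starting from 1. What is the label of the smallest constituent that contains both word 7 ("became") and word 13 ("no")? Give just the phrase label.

VP

Word 7 lies under S → VP → V; word 13 lies under S → VP → PP → NP → PP → NP → DET. The lowest shared node is the VP.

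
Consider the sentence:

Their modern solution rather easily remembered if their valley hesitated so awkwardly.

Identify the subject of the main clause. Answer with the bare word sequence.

their modern solution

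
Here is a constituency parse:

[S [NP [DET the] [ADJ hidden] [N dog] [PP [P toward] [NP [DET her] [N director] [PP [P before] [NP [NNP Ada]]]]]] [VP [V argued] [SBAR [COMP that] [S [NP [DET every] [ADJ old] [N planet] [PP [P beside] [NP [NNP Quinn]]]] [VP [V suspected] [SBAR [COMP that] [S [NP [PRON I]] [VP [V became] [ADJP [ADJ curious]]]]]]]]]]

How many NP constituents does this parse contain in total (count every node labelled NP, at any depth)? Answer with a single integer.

6

Scanning left to right, an opening `[NP` appears at word positions 1, 5, 8, 11, 15, 18 — 6 in total.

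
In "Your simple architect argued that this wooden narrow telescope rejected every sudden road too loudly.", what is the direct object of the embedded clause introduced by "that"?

every sudden road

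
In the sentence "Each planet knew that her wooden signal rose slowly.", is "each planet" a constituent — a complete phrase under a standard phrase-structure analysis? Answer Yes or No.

These words form the whole noun phrase headed by "planet", so yes — one constituent.

Yes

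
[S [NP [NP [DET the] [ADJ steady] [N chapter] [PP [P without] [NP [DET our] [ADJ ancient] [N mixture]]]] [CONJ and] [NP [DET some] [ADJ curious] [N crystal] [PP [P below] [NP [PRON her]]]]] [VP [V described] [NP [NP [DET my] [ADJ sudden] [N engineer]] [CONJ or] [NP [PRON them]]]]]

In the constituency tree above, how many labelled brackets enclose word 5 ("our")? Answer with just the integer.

Path from the root down to the word: S → NP → NP → PP → NP → DET. That is 6 enclosing brackets.

6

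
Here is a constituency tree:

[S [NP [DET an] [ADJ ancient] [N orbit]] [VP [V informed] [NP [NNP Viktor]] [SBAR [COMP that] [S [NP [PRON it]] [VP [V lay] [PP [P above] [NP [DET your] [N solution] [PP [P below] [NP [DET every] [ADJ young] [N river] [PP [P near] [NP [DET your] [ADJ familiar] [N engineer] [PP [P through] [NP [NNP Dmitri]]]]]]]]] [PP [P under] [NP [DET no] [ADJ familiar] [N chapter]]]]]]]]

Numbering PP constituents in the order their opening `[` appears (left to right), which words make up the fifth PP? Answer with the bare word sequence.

In left-to-right order the PP constituents are "above your solution below every young river near your familiar engineer through Dmitri"; "below every young river near your familiar engineer through Dmitri"; "near your familiar engineer through Dmitri"; "through Dmitri"; "under no familiar chapter". Number 5 is "under no familiar chapter".

under no familiar chapter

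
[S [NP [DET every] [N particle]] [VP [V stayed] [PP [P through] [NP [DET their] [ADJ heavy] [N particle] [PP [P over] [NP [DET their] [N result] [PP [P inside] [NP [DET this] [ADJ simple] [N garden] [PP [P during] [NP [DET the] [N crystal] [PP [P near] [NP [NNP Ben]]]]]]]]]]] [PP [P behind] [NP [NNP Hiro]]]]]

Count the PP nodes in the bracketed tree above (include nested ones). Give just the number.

6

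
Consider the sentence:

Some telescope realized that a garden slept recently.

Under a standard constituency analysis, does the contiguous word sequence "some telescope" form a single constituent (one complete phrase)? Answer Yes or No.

Yes

"some telescope" is exactly the noun phrase [NP some telescope], a complete constituent.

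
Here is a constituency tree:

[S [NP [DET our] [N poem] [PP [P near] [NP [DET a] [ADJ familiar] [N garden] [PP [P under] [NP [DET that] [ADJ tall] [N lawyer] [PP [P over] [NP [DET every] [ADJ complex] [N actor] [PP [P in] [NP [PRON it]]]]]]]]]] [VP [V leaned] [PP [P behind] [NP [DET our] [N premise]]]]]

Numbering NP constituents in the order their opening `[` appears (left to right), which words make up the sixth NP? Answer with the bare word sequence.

our premise

The NP opening brackets appear, in order, over: "our poem near a familiar garden under that tall lawyer over every complex actor in it"; "a familiar garden under that tall lawyer over every complex actor in it"; "that tall lawyer over every complex actor in it"; "every complex actor in it"; "it"; "our premise". The sixth one spans "our premise".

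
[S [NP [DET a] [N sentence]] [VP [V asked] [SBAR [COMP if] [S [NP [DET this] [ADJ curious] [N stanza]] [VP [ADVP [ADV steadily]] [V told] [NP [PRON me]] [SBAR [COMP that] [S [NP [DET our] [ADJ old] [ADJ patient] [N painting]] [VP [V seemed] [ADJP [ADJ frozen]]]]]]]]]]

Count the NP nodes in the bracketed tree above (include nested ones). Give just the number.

4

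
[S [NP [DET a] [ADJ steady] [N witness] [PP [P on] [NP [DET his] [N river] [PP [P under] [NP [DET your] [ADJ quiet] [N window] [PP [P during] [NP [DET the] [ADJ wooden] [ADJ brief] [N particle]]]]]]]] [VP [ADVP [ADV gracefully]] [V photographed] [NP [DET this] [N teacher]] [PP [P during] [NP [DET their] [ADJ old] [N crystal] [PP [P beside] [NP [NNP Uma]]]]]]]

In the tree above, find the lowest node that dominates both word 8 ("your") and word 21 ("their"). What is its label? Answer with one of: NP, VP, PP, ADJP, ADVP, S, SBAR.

S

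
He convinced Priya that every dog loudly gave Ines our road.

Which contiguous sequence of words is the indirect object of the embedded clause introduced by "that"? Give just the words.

Ines

The verb of the embedded clause introduced by "that" is "gave"; its indirect object is the NP "Ines".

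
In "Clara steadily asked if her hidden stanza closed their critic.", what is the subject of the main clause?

Clara

The subject of the main clause is the NP immediately before the verb "asked": "Clara".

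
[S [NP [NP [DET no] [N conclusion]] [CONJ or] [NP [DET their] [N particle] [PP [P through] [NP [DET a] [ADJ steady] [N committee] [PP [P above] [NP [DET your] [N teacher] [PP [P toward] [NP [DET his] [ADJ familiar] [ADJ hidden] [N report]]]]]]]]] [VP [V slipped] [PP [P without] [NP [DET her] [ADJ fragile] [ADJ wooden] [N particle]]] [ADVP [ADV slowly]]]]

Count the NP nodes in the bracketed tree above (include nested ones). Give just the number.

7

Scanning left to right, an opening `[NP` appears at word positions 1, 1, 4, 7, 11, 14, 20 — 7 in total.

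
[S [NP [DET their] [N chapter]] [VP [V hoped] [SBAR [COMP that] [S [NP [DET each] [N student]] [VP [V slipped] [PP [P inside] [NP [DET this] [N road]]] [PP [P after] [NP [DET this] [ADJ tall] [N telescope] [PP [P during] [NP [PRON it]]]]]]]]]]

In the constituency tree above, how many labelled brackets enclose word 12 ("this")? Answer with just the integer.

8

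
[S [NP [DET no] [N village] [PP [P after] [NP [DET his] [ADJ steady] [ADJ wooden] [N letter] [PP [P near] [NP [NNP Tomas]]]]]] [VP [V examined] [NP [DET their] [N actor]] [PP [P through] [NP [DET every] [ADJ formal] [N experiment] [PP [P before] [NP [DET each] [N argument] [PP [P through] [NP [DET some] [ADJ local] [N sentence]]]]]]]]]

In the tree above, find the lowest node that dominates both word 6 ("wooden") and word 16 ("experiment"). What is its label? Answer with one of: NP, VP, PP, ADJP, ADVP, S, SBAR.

S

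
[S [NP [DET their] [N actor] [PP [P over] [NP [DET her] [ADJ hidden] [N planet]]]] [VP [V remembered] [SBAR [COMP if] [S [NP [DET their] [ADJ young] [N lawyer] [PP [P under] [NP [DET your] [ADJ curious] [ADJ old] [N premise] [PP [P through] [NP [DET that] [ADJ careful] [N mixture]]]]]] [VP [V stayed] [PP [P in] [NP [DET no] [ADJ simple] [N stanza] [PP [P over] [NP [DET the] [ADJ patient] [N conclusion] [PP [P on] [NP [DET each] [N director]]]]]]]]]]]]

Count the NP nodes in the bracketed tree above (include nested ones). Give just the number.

8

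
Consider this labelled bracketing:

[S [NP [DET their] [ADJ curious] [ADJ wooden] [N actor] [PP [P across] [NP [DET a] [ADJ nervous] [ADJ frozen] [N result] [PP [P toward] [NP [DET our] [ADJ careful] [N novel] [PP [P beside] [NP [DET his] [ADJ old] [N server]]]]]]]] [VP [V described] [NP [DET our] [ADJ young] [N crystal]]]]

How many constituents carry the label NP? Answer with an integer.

Scanning left to right, an opening `[NP` appears at word positions 1, 6, 11, 15, 19 — 5 in total.

5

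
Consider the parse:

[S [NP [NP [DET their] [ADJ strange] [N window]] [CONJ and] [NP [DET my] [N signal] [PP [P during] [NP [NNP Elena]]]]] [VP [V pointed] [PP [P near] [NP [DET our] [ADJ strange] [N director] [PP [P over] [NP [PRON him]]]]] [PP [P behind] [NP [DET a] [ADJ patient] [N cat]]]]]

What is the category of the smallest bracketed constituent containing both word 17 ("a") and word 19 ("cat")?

NP

Both words fall inside [NP a patient cat] (words 17–19), and no smaller constituent contains them both. Label: NP.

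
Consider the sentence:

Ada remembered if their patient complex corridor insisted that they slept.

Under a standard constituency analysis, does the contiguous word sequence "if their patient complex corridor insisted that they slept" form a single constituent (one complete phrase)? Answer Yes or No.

Yes

"if their patient complex corridor insisted that they slept" is exactly the subordinate clause [SBAR if their patient complex corridor insisted that they slept], a complete constituent.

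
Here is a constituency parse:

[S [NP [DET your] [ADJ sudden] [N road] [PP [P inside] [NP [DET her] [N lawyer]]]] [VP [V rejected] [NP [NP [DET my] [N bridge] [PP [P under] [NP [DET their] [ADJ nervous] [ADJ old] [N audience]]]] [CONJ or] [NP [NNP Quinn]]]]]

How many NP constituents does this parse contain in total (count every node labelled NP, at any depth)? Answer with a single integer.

Listing each NP by its span: [NP your sudden road inside her lawyer]; [NP her lawyer]; [NP my bridge under their nervous old audience or Quinn]; [NP my bridge under their nervous old audience]; [NP their nervous old audience]; [NP Quinn] — that makes 6.

6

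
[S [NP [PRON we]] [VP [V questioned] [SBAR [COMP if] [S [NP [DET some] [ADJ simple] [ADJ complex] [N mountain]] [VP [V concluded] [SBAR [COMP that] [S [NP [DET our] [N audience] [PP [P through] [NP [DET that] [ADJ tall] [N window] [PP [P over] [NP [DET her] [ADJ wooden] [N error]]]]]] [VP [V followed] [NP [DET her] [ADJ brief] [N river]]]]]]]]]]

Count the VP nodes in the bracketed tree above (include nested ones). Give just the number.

3

The VP constituents are: [VP questioned if some simple complex mountain concluded that our audience through that tall window over her wooden error followed her brief river]; [VP concluded that our audience through that tall window over her wooden error followed her brief river]; [VP followed her brief river]. Total: 3.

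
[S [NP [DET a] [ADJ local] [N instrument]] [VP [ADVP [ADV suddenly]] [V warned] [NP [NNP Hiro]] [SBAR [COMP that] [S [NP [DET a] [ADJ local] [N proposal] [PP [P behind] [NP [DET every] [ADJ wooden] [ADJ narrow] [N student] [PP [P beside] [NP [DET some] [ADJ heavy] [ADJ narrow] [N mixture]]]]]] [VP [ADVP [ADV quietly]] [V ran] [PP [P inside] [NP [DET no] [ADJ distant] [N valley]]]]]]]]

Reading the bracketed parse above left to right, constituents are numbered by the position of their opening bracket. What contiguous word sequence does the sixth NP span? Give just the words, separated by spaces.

no distant valley

Opening `[NP` markers occur at word positions 1, 6, 8, 12, 17, 24; the sixth of these opens the constituent [NP no distant valley].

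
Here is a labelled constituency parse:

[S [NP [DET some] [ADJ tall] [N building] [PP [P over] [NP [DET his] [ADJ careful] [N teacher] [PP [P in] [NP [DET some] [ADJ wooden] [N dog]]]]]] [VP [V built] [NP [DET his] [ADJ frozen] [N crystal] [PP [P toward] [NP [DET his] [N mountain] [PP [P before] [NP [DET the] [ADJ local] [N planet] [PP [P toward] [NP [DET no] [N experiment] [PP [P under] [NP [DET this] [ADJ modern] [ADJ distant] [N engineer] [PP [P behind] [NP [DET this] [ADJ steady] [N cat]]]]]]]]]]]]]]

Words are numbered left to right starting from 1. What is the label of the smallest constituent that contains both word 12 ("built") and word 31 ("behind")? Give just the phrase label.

The smallest bracket enclosing both words is [VP built his frozen crystal toward his mountain before the local planet toward no experiment under this modern distant engineer behind this steady cat], so the label is VP.

VP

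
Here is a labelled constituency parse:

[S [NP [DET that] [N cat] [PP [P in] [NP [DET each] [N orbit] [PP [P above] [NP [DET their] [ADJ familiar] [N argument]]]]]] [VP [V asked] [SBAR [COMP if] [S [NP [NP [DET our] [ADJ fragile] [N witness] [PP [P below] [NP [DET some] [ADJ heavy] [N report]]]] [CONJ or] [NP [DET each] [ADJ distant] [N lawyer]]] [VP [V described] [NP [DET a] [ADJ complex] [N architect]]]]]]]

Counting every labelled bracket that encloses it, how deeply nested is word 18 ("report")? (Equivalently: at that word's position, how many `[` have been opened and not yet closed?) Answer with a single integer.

9

Counting open brackets not yet closed at "report": [S [VP [SBAR [S [NP [NP [PP [NP [N = 9.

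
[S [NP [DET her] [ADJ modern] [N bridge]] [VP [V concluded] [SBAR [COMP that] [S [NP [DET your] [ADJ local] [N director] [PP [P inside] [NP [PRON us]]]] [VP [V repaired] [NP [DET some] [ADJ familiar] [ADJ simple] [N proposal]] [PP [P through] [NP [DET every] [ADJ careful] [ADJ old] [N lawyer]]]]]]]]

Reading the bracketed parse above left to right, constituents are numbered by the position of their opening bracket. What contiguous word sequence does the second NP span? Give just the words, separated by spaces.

your local director inside us

Opening `[NP` markers occur at word positions 1, 6, 10, 12, 17; the second of these opens the constituent [NP your local director inside us].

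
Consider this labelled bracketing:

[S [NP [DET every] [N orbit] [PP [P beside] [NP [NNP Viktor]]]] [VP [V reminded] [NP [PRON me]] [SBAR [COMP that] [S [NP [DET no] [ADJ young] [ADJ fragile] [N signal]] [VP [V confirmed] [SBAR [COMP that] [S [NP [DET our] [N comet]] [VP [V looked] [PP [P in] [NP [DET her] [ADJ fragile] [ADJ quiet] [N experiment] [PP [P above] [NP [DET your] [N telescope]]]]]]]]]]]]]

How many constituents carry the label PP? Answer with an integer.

Scanning left to right, an opening `[PP` appears at word positions 3, 17, 22 — 3 in total.

3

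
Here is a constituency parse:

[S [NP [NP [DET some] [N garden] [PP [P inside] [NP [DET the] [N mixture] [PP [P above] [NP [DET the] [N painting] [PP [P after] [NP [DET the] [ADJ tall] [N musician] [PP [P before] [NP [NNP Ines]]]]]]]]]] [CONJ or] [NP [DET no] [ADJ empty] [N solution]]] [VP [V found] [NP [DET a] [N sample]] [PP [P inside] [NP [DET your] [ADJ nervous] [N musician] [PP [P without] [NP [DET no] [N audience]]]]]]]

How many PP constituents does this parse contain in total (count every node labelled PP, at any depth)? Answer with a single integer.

Listing each PP by its span: [PP inside the mixture above the painting after the tall musician before Ines]; [PP above the painting after the tall musician before Ines]; [PP after the tall musician before Ines]; [PP before Ines]; [PP inside your nervous musician without no audience]; [PP without no audience] — that makes 6.

6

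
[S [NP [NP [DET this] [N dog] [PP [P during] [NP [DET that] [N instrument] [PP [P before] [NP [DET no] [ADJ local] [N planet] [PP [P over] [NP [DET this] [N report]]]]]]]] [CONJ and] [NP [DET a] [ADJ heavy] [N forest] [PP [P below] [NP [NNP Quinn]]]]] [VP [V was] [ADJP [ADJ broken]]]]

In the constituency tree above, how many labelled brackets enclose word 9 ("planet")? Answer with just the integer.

8

Path from the root down to the word: S → NP → NP → PP → NP → PP → NP → N. That is 8 enclosing brackets.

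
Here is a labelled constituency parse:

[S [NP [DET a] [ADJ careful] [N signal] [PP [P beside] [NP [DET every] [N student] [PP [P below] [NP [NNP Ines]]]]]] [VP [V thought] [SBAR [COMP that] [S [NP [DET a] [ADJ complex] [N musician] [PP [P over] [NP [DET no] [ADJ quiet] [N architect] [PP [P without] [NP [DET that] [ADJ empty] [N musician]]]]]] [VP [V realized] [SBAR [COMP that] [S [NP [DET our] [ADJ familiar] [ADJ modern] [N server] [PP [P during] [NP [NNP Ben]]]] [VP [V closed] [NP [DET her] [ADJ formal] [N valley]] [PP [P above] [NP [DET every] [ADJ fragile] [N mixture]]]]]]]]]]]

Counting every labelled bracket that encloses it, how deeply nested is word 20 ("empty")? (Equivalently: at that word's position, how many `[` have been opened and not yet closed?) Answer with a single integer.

The word sits inside ADJ, which is inside NP, inside PP, inside NP, inside PP, inside NP, inside S, inside SBAR, inside VP, inside S — 10 brackets in all.

10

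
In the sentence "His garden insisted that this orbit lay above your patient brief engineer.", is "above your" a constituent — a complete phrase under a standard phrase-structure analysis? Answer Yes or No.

No

The sequence begins inside the preposition "above" and ends inside the noun phrase "your patient brief engineer"; it crosses a phrase boundary, so no single node in the tree spans exactly those words.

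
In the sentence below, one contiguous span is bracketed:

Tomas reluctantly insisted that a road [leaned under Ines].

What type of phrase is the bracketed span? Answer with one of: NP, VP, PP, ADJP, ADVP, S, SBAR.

The span is built around the verb "leaned" — a verb phrase (VP).

VP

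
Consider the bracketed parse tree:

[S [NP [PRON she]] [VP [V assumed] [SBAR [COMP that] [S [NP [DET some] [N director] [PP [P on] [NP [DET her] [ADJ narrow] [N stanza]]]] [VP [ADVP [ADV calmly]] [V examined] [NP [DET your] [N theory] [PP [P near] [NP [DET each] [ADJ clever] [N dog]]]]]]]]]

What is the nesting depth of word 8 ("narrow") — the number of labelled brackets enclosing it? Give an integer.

8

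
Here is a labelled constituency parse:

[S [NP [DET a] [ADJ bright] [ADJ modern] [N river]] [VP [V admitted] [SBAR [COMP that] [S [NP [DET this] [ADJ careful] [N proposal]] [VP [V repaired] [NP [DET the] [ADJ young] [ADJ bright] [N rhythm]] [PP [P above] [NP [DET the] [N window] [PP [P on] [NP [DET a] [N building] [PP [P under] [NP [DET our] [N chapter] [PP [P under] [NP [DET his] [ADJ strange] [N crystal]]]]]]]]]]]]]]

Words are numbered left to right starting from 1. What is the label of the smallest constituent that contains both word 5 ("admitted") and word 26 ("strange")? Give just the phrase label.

Word 5 lies under S → VP → V; word 26 lies under S → VP → SBAR → S → VP → PP → NP → PP → NP → PP → NP → PP → NP → ADJ. The lowest shared node is the VP.

VP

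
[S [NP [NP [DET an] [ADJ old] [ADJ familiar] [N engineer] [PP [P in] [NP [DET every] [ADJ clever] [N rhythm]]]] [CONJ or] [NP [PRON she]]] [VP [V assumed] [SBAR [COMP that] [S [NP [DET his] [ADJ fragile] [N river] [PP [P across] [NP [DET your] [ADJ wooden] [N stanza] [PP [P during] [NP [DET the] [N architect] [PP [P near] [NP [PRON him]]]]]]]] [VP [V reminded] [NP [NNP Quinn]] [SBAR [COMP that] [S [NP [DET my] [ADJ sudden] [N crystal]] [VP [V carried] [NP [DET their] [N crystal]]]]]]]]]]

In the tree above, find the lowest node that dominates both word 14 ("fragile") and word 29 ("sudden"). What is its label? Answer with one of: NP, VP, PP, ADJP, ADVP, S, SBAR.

The smallest bracket enclosing both words is [S his fragile river across your wooden stanza during the architect near him reminded Quinn that my sudden crystal carried their crystal], so the label is S.

S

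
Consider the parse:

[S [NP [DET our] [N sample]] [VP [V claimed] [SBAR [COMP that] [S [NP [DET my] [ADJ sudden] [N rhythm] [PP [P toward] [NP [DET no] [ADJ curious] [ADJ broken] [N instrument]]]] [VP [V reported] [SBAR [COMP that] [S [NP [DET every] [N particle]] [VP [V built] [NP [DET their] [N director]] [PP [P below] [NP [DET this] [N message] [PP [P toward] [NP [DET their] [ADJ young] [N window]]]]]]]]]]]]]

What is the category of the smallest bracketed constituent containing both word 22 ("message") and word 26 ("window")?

NP

The smallest bracket enclosing both words is [NP this message toward their young window], so the label is NP.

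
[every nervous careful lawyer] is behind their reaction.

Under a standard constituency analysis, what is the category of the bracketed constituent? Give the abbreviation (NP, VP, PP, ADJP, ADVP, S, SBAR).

The bracketed span "every nervous careful lawyer" is headed by "lawyer", making it a noun phrase (NP).

NP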